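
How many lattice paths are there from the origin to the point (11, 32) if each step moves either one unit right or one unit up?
Number of paths = 5752004349

A monotone lattice path from (0, 0) to (11, 32) consists of 11 east steps and 32 north steps in some order, so it is determined by which 11 of the 43 steps are east. The count is C(43, 11) = 5752004349.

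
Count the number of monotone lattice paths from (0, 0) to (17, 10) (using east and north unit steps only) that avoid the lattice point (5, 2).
Number of paths = 5790915

Total paths from (0, 0) to (17, 10): C(27, 17) = 8436285. Paths through (5, 2): (paths (0, 0) → (5, 2)) × (paths (5, 2) → (17, 10)) = C(7, 5) · C(20, 12) = 21 · 125970 = 2645370. Avoidance count = 8436285 − 2645370 = 5790915.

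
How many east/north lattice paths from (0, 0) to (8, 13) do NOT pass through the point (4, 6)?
Number of paths = 134190

Total paths from (0, 0) to (8, 13): C(21, 8) = 203490. Paths through (4, 6): (paths (0, 0) → (4, 6)) × (paths (4, 6) → (8, 13)) = C(10, 4) · C(11, 4) = 210 · 330 = 69300. Avoidance count = 203490 − 69300 = 134190.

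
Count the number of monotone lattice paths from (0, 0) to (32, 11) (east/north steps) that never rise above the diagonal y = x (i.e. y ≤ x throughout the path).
Number of paths = 3834669566

By the reflection principle (André's argument), the number of monotone paths to (32, 11) with n ≤ m that never go above y = x is C(43, 32) − C(43, 33) = 5752004349 − 1917334783 = 3834669566.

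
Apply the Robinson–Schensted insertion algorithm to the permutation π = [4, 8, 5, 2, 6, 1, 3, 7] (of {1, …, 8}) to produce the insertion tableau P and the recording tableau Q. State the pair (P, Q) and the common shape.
P = [1, 3, 6, 7] / [2, 5] / [4] / [8];  Q = [1, 2, 5, 8] / [3, 7] / [4] / [6];  common shape = (4, 2, 1, 1)

Row-insert the values π_1, π_2, … into P one at a time, bumping the leftmost entry strictly greater than the inserted value down to the next row. The recording tableau Q records, in position (i, j), the step at which that cell was added to P.
  Insert 4 (step 1): P = [4];  Q = [1]
  Insert 8 (step 2): P = [4, 8];  Q = [1, 2]
  Insert 5 (step 3): P = [4, 5] / [8];  Q = [1, 2] / [3]
  Insert 2 (step 4): P = [2, 5] / [4] / [8];  Q = [1, 2] / [3] / [4]
  Insert 6 (step 5): P = [2, 5, 6] / [4] / [8];  Q = [1, 2, 5] / [3] / [4]
  Insert 1 (step 6): P = [1, 5, 6] / [2] / [4] / [8];  Q = [1, 2, 5] / [3] / [4] / [6]
  Insert 3 (step 7): P = [1, 3, 6] / [2, 5] / [4] / [8];  Q = [1, 2, 5] / [3, 7] / [4] / [6]
  Insert 7 (step 8): P = [1, 3, 6, 7] / [2, 5] / [4] / [8];  Q = [1, 2, 5, 8] / [3, 7] / [4] / [6]
Final shape: (4, 2, 1, 1).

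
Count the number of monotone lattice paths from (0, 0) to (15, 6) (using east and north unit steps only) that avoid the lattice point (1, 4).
Number of paths = 53664

Total paths from (0, 0) to (15, 6): C(21, 15) = 54264. Paths through (1, 4): (paths (0, 0) → (1, 4)) × (paths (1, 4) → (15, 6)) = C(5, 1) · C(16, 14) = 5 · 120 = 600. Avoidance count = 54264 − 600 = 53664.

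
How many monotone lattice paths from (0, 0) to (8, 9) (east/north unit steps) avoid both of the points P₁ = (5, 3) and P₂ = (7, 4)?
Number of paths = 18634

Inclusion–exclusion. Total paths: C(17, 8) = 24310. Through P₁: C(8, 5)·C(9, 3) = 4704. Through P₂: C(11, 7)·C(6, 1) = 1980. Since P₁ is strictly southwest of P₂, a monotone path through both must visit P₁ then P₂; paths through both = C(8, 5)·C(3, 2)·C(6, 1) = 1008. Avoid both = 24310 − 4704 − 1980 + 1008 = 18634.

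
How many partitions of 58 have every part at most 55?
p(58, parts ≤ 55) = 715216

Use the recurrence p(n, m) = p(n, m−1) + p(n−m, m): either the largest part is < m (count p(n, m−1)) or the largest part is exactly m (remove one copy of m, count p(n−m, m)). With p(0, ·) = 1 this gives p(58, parts ≤ 55) = 715216. (By conjugating Young diagrams, this also counts partitions of 58 into at most 55 parts.)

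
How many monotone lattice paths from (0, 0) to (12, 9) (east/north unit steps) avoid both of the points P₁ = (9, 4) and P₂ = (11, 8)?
Number of paths = 124176

Inclusion–exclusion. Total paths: C(21, 12) = 293930. Through P₁: C(13, 9)·C(8, 3) = 40040. Through P₂: C(19, 11)·C(2, 1) = 151164. Since P₁ is strictly southwest of P₂, a monotone path through both must visit P₁ then P₂; paths through both = C(13, 9)·C(6, 2)·C(2, 1) = 21450. Avoid both = 293930 − 40040 − 151164 + 21450 = 124176.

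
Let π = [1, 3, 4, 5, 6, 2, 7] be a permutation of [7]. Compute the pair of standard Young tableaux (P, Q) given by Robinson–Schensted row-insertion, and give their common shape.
P = [1, 2, 4, 5, 6, 7] / [3];  Q = [1, 2, 3, 4, 5, 7] / [6];  common shape = (6, 1)

Row-insert the values π_1, π_2, … into P one at a time, bumping the leftmost entry strictly greater than the inserted value down to the next row. The recording tableau Q records, in position (i, j), the step at which that cell was added to P.
  Insert 1 (step 1): P = [1];  Q = [1]
  Insert 3 (step 2): P = [1, 3];  Q = [1, 2]
  Insert 4 (step 3): P = [1, 3, 4];  Q = [1, 2, 3]
  Insert 5 (step 4): P = [1, 3, 4, 5];  Q = [1, 2, 3, 4]
  Insert 6 (step 5): P = [1, 3, 4, 5, 6];  Q = [1, 2, 3, 4, 5]
  Insert 2 (step 6): P = [1, 2, 4, 5, 6] / [3];  Q = [1, 2, 3, 4, 5] / [6]
  Insert 7 (step 7): P = [1, 2, 4, 5, 6, 7] / [3];  Q = [1, 2, 3, 4, 5, 7] / [6]
Final shape: (6, 1).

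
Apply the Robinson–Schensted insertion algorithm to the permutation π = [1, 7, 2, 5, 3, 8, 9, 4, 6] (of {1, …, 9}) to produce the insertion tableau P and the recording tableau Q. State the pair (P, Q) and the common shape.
P = [1, 2, 3, 4, 6] / [5, 8, 9] / [7];  Q = [1, 2, 4, 6, 7] / [3, 8, 9] / [5];  common shape = (5, 3, 1)

Row-insert the values π_1, π_2, … into P one at a time, bumping the leftmost entry strictly greater than the inserted value down to the next row. The recording tableau Q records, in position (i, j), the step at which that cell was added to P.
  Insert 1 (step 1): P = [1];  Q = [1]
  Insert 7 (step 2): P = [1, 7];  Q = [1, 2]
  Insert 2 (step 3): P = [1, 2] / [7];  Q = [1, 2] / [3]
  Insert 5 (step 4): P = [1, 2, 5] / [7];  Q = [1, 2, 4] / [3]
  Insert 3 (step 5): P = [1, 2, 3] / [5] / [7];  Q = [1, 2, 4] / [3] / [5]
  Insert 8 (step 6): P = [1, 2, 3, 8] / [5] / [7];  Q = [1, 2, 4, 6] / [3] / [5]
  Insert 9 (step 7): P = [1, 2, 3, 8, 9] / [5] / [7];  Q = [1, 2, 4, 6, 7] / [3] / [5]
  Insert 4 (step 8): P = [1, 2, 3, 4, 9] / [5, 8] / [7];  Q = [1, 2, 4, 6, 7] / [3, 8] / [5]
  Insert 6 (step 9): P = [1, 2, 3, 4, 6] / [5, 8, 9] / [7];  Q = [1, 2, 4, 6, 7] / [3, 8, 9] / [5]
Final shape: (5, 3, 1).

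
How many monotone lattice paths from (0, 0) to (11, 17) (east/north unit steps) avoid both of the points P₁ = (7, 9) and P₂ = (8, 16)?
Number of paths = 13235576

Inclusion–exclusion. Total paths: C(28, 11) = 21474180. Through P₁: C(16, 7)·C(12, 4) = 5662800. Through P₂: C(24, 8)·C(4, 3) = 2941884. Since P₁ is strictly southwest of P₂, a monotone path through both must visit P₁ then P₂; paths through both = C(16, 7)·C(8, 1)·C(4, 3) = 366080. Avoid both = 21474180 − 5662800 − 2941884 + 366080 = 13235576.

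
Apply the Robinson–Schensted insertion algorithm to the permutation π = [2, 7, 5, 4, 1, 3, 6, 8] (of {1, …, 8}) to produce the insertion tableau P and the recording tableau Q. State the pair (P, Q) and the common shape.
P = [1, 3, 6, 8] / [2, 4] / [5] / [7];  Q = [1, 2, 7, 8] / [3, 6] / [4] / [5];  common shape = (4, 2, 1, 1)

Row-insert the values π_1, π_2, … into P one at a time, bumping the leftmost entry strictly greater than the inserted value down to the next row. The recording tableau Q records, in position (i, j), the step at which that cell was added to P.
  Insert 2 (step 1): P = [2];  Q = [1]
  Insert 7 (step 2): P = [2, 7];  Q = [1, 2]
  Insert 5 (step 3): P = [2, 5] / [7];  Q = [1, 2] / [3]
  Insert 4 (step 4): P = [2, 4] / [5] / [7];  Q = [1, 2] / [3] / [4]
  Insert 1 (step 5): P = [1, 4] / [2] / [5] / [7];  Q = [1, 2] / [3] / [4] / [5]
  Insert 3 (step 6): P = [1, 3] / [2, 4] / [5] / [7];  Q = [1, 2] / [3, 6] / [4] / [5]
  Insert 6 (step 7): P = [1, 3, 6] / [2, 4] / [5] / [7];  Q = [1, 2, 7] / [3, 6] / [4] / [5]
  Insert 8 (step 8): P = [1, 3, 6, 8] / [2, 4] / [5] / [7];  Q = [1, 2, 7, 8] / [3, 6] / [4] / [5]
Final shape: (4, 2, 1, 1).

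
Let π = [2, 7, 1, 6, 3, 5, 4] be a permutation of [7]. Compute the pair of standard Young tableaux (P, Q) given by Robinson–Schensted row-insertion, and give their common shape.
P = [1, 3, 4] / [2, 5] / [6] / [7];  Q = [1, 2, 6] / [3, 4] / [5] / [7];  common shape = (3, 2, 1, 1)

Row-insert the values π_1, π_2, … into P one at a time, bumping the leftmost entry strictly greater than the inserted value down to the next row. The recording tableau Q records, in position (i, j), the step at which that cell was added to P.
  Insert 2 (step 1): P = [2];  Q = [1]
  Insert 7 (step 2): P = [2, 7];  Q = [1, 2]
  Insert 1 (step 3): P = [1, 7] / [2];  Q = [1, 2] / [3]
  Insert 6 (step 4): P = [1, 6] / [2, 7];  Q = [1, 2] / [3, 4]
  Insert 3 (step 5): P = [1, 3] / [2, 6] / [7];  Q = [1, 2] / [3, 4] / [5]
  Insert 5 (step 6): P = [1, 3, 5] / [2, 6] / [7];  Q = [1, 2, 6] / [3, 4] / [5]
  Insert 4 (step 7): P = [1, 3, 4] / [2, 5] / [6] / [7];  Q = [1, 2, 6] / [3, 4] / [5] / [7]
Final shape: (3, 2, 1, 1).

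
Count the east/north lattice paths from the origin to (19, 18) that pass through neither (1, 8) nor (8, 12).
Number of paths = 16032275910

Inclusion–exclusion. Total paths: C(37, 19) = 17672631900. Through P₁: C(9, 1)·C(28, 18) = 118107990. Through P₂: C(20, 8)·C(17, 11) = 1559004720. Since P₁ is strictly southwest of P₂, a monotone path through both must visit P₁ then P₂; paths through both = C(9, 1)·C(11, 7)·C(17, 11) = 36756720. Avoid both = 17672631900 − 118107990 − 1559004720 + 36756720 = 16032275910.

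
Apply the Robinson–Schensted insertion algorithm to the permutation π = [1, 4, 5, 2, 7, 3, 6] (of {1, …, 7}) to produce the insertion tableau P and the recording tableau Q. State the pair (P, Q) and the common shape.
P = [1, 2, 3, 6] / [4, 5, 7];  Q = [1, 2, 3, 5] / [4, 6, 7];  common shape = (4, 3)

Row-insert the values π_1, π_2, … into P one at a time, bumping the leftmost entry strictly greater than the inserted value down to the next row. The recording tableau Q records, in position (i, j), the step at which that cell was added to P.
  Insert 1 (step 1): P = [1];  Q = [1]
  Insert 4 (step 2): P = [1, 4];  Q = [1, 2]
  Insert 5 (step 3): P = [1, 4, 5];  Q = [1, 2, 3]
  Insert 2 (step 4): P = [1, 2, 5] / [4];  Q = [1, 2, 3] / [4]
  Insert 7 (step 5): P = [1, 2, 5, 7] / [4];  Q = [1, 2, 3, 5] / [4]
  Insert 3 (step 6): P = [1, 2, 3, 7] / [4, 5];  Q = [1, 2, 3, 5] / [4, 6]
  Insert 6 (step 7): P = [1, 2, 3, 6] / [4, 5, 7];  Q = [1, 2, 3, 5] / [4, 6, 7]
Final shape: (4, 3).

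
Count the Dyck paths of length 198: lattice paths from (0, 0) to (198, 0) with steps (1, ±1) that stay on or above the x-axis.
C_99 = 227508830794229349661819540395688853956041682601541047340

These Dyck paths are counted by the Catalan number C_n = (1/(n + 1)) · C(2n, n). For n = 99: C_99 = (1/100) · C(198, 99) = 22750883079422934966181954039568885395604168260154104734000/100 = 227508830794229349661819540395688853956041682601541047340.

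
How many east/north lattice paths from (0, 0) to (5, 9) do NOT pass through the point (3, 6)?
Number of paths = 1162

Total paths from (0, 0) to (5, 9): C(14, 5) = 2002. Paths through (3, 6): (paths (0, 0) → (3, 6)) × (paths (3, 6) → (5, 9)) = C(9, 3) · C(5, 2) = 84 · 10 = 840. Avoidance count = 2002 − 840 = 1162.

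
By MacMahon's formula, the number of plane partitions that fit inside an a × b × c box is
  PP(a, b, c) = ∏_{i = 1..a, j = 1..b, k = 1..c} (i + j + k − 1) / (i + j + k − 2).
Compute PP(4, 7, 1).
PP(4, 7, 1) = 330

Evaluate the triple product over i = 1..4, j = 1..7, k = 1..1. The factors are (2/1) · (3/2) · (4/3) · (5/4) · (6/5) · (7/6) · (8/7) · (3/2) · … (28 factors total). The numerators and denominators telescope so the product is an integer; carrying out the multiplication exactly gives PP(4, 7, 1) = 330.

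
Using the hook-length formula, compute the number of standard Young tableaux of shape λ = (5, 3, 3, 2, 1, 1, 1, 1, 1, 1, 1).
# SYT of shape (5, 3, 3, 2, 1, 1, 1, 1, 1, 1, 1) = 16124160

Hook-length formula: f^λ = n! / Π hook(c), product over all cells c of the Young diagram. For λ = (5, 3, 3, 2, 1, 1, 1, 1, 1, 1, 1), n = 20 boxes. Hook lengths by row (left-to-right, top-to-bottom): [15, 7, 5, 2, 1]; [12, 4, 2]; [11, 3, 1]; [9, 1]; [7]; [6]; [5]; [4]; [3]; [2]; [1]. Product of hooks = 150885504000. So f^λ = 20! / 150885504000 = 2432902008176640000 / 150885504000 = 16124160.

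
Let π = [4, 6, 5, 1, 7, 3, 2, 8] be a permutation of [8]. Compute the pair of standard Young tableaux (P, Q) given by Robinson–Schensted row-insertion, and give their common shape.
P = [1, 2, 7, 8] / [3, 5] / [4] / [6];  Q = [1, 2, 5, 8] / [3, 6] / [4] / [7];  common shape = (4, 2, 1, 1)

Row-insert the values π_1, π_2, … into P one at a time, bumping the leftmost entry strictly greater than the inserted value down to the next row. The recording tableau Q records, in position (i, j), the step at which that cell was added to P.
  Insert 4 (step 1): P = [4];  Q = [1]
  Insert 6 (step 2): P = [4, 6];  Q = [1, 2]
  Insert 5 (step 3): P = [4, 5] / [6];  Q = [1, 2] / [3]
  Insert 1 (step 4): P = [1, 5] / [4] / [6];  Q = [1, 2] / [3] / [4]
  Insert 7 (step 5): P = [1, 5, 7] / [4] / [6];  Q = [1, 2, 5] / [3] / [4]
  Insert 3 (step 6): P = [1, 3, 7] / [4, 5] / [6];  Q = [1, 2, 5] / [3, 6] / [4]
  Insert 2 (step 7): P = [1, 2, 7] / [3, 5] / [4] / [6];  Q = [1, 2, 5] / [3, 6] / [4] / [7]
  Insert 8 (step 8): P = [1, 2, 7, 8] / [3, 5] / [4] / [6];  Q = [1, 2, 5, 8] / [3, 6] / [4] / [7]
Final shape: (4, 2, 1, 1).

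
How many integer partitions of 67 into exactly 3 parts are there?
p(67, 3 parts) = 374

Partitions of n into exactly k parts are in bijection with partitions of n − k into at most k parts (subtract 1 from each part). So p(67, exactly 3) = p(64, parts ≤ 3). Computing via the recurrence p(m, j) = p(m, j−1) + p(m−j, j) gives 374.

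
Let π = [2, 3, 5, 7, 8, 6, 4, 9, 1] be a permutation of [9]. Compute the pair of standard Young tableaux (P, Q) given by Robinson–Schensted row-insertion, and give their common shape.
P = [1, 3, 4, 6, 8, 9] / [2] / [5] / [7];  Q = [1, 2, 3, 4, 5, 8] / [6] / [7] / [9];  common shape = (6, 1, 1, 1)

Row-insert the values π_1, π_2, … into P one at a time, bumping the leftmost entry strictly greater than the inserted value down to the next row. The recording tableau Q records, in position (i, j), the step at which that cell was added to P.
  Insert 2 (step 1): P = [2];  Q = [1]
  Insert 3 (step 2): P = [2, 3];  Q = [1, 2]
  Insert 5 (step 3): P = [2, 3, 5];  Q = [1, 2, 3]
  Insert 7 (step 4): P = [2, 3, 5, 7];  Q = [1, 2, 3, 4]
  Insert 8 (step 5): P = [2, 3, 5, 7, 8];  Q = [1, 2, 3, 4, 5]
  Insert 6 (step 6): P = [2, 3, 5, 6, 8] / [7];  Q = [1, 2, 3, 4, 5] / [6]
  Insert 4 (step 7): P = [2, 3, 4, 6, 8] / [5] / [7];  Q = [1, 2, 3, 4, 5] / [6] / [7]
  Insert 9 (step 8): P = [2, 3, 4, 6, 8, 9] / [5] / [7];  Q = [1, 2, 3, 4, 5, 8] / [6] / [7]
  Insert 1 (step 9): P = [1, 3, 4, 6, 8, 9] / [2] / [5] / [7];  Q = [1, 2, 3, 4, 5, 8] / [6] / [7] / [9]
Final shape: (6, 1, 1, 1).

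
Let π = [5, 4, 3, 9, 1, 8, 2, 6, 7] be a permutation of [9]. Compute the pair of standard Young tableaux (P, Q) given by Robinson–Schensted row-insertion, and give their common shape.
P = [1, 2, 6, 7] / [3, 8] / [4, 9] / [5];  Q = [1, 4, 8, 9] / [2, 6] / [3, 7] / [5];  common shape = (4, 2, 2, 1)

Row-insert the values π_1, π_2, … into P one at a time, bumping the leftmost entry strictly greater than the inserted value down to the next row. The recording tableau Q records, in position (i, j), the step at which that cell was added to P.
  Insert 5 (step 1): P = [5];  Q = [1]
  Insert 4 (step 2): P = [4] / [5];  Q = [1] / [2]
  Insert 3 (step 3): P = [3] / [4] / [5];  Q = [1] / [2] / [3]
  Insert 9 (step 4): P = [3, 9] / [4] / [5];  Q = [1, 4] / [2] / [3]
  Insert 1 (step 5): P = [1, 9] / [3] / [4] / [5];  Q = [1, 4] / [2] / [3] / [5]
  Insert 8 (step 6): P = [1, 8] / [3, 9] / [4] / [5];  Q = [1, 4] / [2, 6] / [3] / [5]
  Insert 2 (step 7): P = [1, 2] / [3, 8] / [4, 9] / [5];  Q = [1, 4] / [2, 6] / [3, 7] / [5]
  Insert 6 (step 8): P = [1, 2, 6] / [3, 8] / [4, 9] / [5];  Q = [1, 4, 8] / [2, 6] / [3, 7] / [5]
  Insert 7 (step 9): P = [1, 2, 6, 7] / [3, 8] / [4, 9] / [5];  Q = [1, 4, 8, 9] / [2, 6] / [3, 7] / [5]
Final shape: (4, 2, 2, 1).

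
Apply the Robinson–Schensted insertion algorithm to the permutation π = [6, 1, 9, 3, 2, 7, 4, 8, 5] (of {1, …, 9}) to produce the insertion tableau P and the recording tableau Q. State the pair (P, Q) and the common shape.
P = [1, 2, 4, 5] / [3, 7, 8] / [6, 9];  Q = [1, 3, 6, 8] / [2, 4, 9] / [5, 7];  common shape = (4, 3, 2)

Row-insert the values π_1, π_2, … into P one at a time, bumping the leftmost entry strictly greater than the inserted value down to the next row. The recording tableau Q records, in position (i, j), the step at which that cell was added to P.
  Insert 6 (step 1): P = [6];  Q = [1]
  Insert 1 (step 2): P = [1] / [6];  Q = [1] / [2]
  Insert 9 (step 3): P = [1, 9] / [6];  Q = [1, 3] / [2]
  Insert 3 (step 4): P = [1, 3] / [6, 9];  Q = [1, 3] / [2, 4]
  Insert 2 (step 5): P = [1, 2] / [3, 9] / [6];  Q = [1, 3] / [2, 4] / [5]
  Insert 7 (step 6): P = [1, 2, 7] / [3, 9] / [6];  Q = [1, 3, 6] / [2, 4] / [5]
  Insert 4 (step 7): P = [1, 2, 4] / [3, 7] / [6, 9];  Q = [1, 3, 6] / [2, 4] / [5, 7]
  Insert 8 (step 8): P = [1, 2, 4, 8] / [3, 7] / [6, 9];  Q = [1, 3, 6, 8] / [2, 4] / [5, 7]
  Insert 5 (step 9): P = [1, 2, 4, 5] / [3, 7, 8] / [6, 9];  Q = [1, 3, 6, 8] / [2, 4, 9] / [5, 7]
Final shape: (4, 3, 2).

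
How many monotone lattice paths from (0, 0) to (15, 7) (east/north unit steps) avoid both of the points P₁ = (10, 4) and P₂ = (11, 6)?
Number of paths = 67623

Inclusion–exclusion. Total paths: C(22, 15) = 170544. Through P₁: C(14, 10)·C(8, 5) = 56056. Through P₂: C(17, 11)·C(5, 4) = 61880. Since P₁ is strictly southwest of P₂, a monotone path through both must visit P₁ then P₂; paths through both = C(14, 10)·C(3, 1)·C(5, 4) = 15015. Avoid both = 170544 − 56056 − 61880 + 15015 = 67623.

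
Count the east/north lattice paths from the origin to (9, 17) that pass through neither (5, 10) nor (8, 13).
Number of paths = 1416410

Inclusion–exclusion. Total paths: C(26, 9) = 3124550. Through P₁: C(15, 5)·C(11, 4) = 990990. Through P₂: C(21, 8)·C(5, 1) = 1017450. Since P₁ is strictly southwest of P₂, a monotone path through both must visit P₁ then P₂; paths through both = C(15, 5)·C(6, 3)·C(5, 1) = 300300. Avoid both = 3124550 − 990990 − 1017450 + 300300 = 1416410.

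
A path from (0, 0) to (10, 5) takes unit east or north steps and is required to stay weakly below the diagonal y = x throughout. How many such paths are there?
Number of paths = 1638

By the reflection principle (André's argument), the number of monotone paths to (10, 5) with n ≤ m that never go above y = x is C(15, 10) − C(15, 11) = 3003 − 1365 = 1638.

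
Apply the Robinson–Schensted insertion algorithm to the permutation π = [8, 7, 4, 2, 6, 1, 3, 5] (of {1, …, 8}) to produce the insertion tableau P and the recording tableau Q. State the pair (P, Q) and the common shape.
P = [1, 3, 5] / [2, 6] / [4] / [7] / [8];  Q = [1, 5, 8] / [2, 7] / [3] / [4] / [6];  common shape = (3, 2, 1, 1, 1)

Row-insert the values π_1, π_2, … into P one at a time, bumping the leftmost entry strictly greater than the inserted value down to the next row. The recording tableau Q records, in position (i, j), the step at which that cell was added to P.
  Insert 8 (step 1): P = [8];  Q = [1]
  Insert 7 (step 2): P = [7] / [8];  Q = [1] / [2]
  Insert 4 (step 3): P = [4] / [7] / [8];  Q = [1] / [2] / [3]
  Insert 2 (step 4): P = [2] / [4] / [7] / [8];  Q = [1] / [2] / [3] / [4]
  Insert 6 (step 5): P = [2, 6] / [4] / [7] / [8];  Q = [1, 5] / [2] / [3] / [4]
  Insert 1 (step 6): P = [1, 6] / [2] / [4] / [7] / [8];  Q = [1, 5] / [2] / [3] / [4] / [6]
  Insert 3 (step 7): P = [1, 3] / [2, 6] / [4] / [7] / [8];  Q = [1, 5] / [2, 7] / [3] / [4] / [6]
  Insert 5 (step 8): P = [1, 3, 5] / [2, 6] / [4] / [7] / [8];  Q = [1, 5, 8] / [2, 7] / [3] / [4] / [6]
Final shape: (3, 2, 1, 1, 1).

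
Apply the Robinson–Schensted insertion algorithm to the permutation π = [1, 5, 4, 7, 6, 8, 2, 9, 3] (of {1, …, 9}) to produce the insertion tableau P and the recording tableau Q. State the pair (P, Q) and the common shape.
P = [1, 2, 3, 8, 9] / [4, 6] / [5, 7];  Q = [1, 2, 4, 6, 8] / [3, 5] / [7, 9];  common shape = (5, 2, 2)

Row-insert the values π_1, π_2, … into P one at a time, bumping the leftmost entry strictly greater than the inserted value down to the next row. The recording tableau Q records, in position (i, j), the step at which that cell was added to P.
  Insert 1 (step 1): P = [1];  Q = [1]
  Insert 5 (step 2): P = [1, 5];  Q = [1, 2]
  Insert 4 (step 3): P = [1, 4] / [5];  Q = [1, 2] / [3]
  Insert 7 (step 4): P = [1, 4, 7] / [5];  Q = [1, 2, 4] / [3]
  Insert 6 (step 5): P = [1, 4, 6] / [5, 7];  Q = [1, 2, 4] / [3, 5]
  Insert 8 (step 6): P = [1, 4, 6, 8] / [5, 7];  Q = [1, 2, 4, 6] / [3, 5]
  Insert 2 (step 7): P = [1, 2, 6, 8] / [4, 7] / [5];  Q = [1, 2, 4, 6] / [3, 5] / [7]
  Insert 9 (step 8): P = [1, 2, 6, 8, 9] / [4, 7] / [5];  Q = [1, 2, 4, 6, 8] / [3, 5] / [7]
  Insert 3 (step 9): P = [1, 2, 3, 8, 9] / [4, 6] / [5, 7];  Q = [1, 2, 4, 6, 8] / [3, 5] / [7, 9]
Final shape: (5, 2, 2).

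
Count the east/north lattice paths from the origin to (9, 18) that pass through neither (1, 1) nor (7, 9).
Number of paths = 2224805

Inclusion–exclusion. Total paths: C(27, 9) = 4686825. Through P₁: C(2, 1)·C(25, 8) = 2163150. Through P₂: C(16, 7)·C(11, 2) = 629200. Since P₁ is strictly southwest of P₂, a monotone path through both must visit P₁ then P₂; paths through both = C(2, 1)·C(14, 6)·C(11, 2) = 330330. Avoid both = 4686825 − 2163150 − 629200 + 330330 = 2224805.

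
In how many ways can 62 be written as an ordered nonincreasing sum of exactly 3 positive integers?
p(62, 3 parts) = 320

Partitions of n into exactly k parts are in bijection with partitions of n − k into at most k parts (subtract 1 from each part). So p(62, exactly 3) = p(59, parts ≤ 3). Computing via the recurrence p(m, j) = p(m, j−1) + p(m−j, j) gives 320.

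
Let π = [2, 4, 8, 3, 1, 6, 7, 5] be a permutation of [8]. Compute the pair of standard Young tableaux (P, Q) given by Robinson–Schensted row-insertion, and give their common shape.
P = [1, 3, 5, 7] / [2, 6] / [4, 8];  Q = [1, 2, 3, 7] / [4, 6] / [5, 8];  common shape = (4, 2, 2)

Row-insert the values π_1, π_2, … into P one at a time, bumping the leftmost entry strictly greater than the inserted value down to the next row. The recording tableau Q records, in position (i, j), the step at which that cell was added to P.
  Insert 2 (step 1): P = [2];  Q = [1]
  Insert 4 (step 2): P = [2, 4];  Q = [1, 2]
  Insert 8 (step 3): P = [2, 4, 8];  Q = [1, 2, 3]
  Insert 3 (step 4): P = [2, 3, 8] / [4];  Q = [1, 2, 3] / [4]
  Insert 1 (step 5): P = [1, 3, 8] / [2] / [4];  Q = [1, 2, 3] / [4] / [5]
  Insert 6 (step 6): P = [1, 3, 6] / [2, 8] / [4];  Q = [1, 2, 3] / [4, 6] / [5]
  Insert 7 (step 7): P = [1, 3, 6, 7] / [2, 8] / [4];  Q = [1, 2, 3, 7] / [4, 6] / [5]
  Insert 5 (step 8): P = [1, 3, 5, 7] / [2, 6] / [4, 8];  Q = [1, 2, 3, 7] / [4, 6] / [5, 8]
Final shape: (4, 2, 2).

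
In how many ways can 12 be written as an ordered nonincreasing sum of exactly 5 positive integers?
p(12, 5 parts) = 13

Partitions of n into exactly k parts ↔ partitions of n − k into at most k parts (subtract 1 from each part). For n = 12, k = 5, the partitions are: 8+1+1+1+1, 7+2+1+1+1, 6+3+1+1+1, 6+2+2+1+1, 5+4+1+1+1, 5+3+2+1+1, 5+2+2+2+1, 4+4+2+1+1, 4+3+3+1+1, 4+3+2+2+1, 4+2+2+2+2, 3+3+3+2+1, 3+3+2+2+2. Count = 13.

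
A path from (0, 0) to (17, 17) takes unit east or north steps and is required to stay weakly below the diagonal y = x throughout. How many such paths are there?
Number of paths = 129644790

By the reflection principle (André's argument), the number of monotone paths to (17, 17) with n ≤ m that never go above y = x is C(34, 17) − C(34, 18) = 2333606220 − 2203961430 = 129644790.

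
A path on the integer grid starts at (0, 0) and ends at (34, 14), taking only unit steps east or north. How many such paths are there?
Number of paths = 482320623240

A monotone lattice path from (0, 0) to (34, 14) consists of 34 east steps and 14 north steps in some order, so it is determined by which 34 of the 48 steps are east. The count is C(48, 34) = 482320623240.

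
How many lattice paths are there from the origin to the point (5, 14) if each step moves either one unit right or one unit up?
Number of paths = 11628

A monotone lattice path from (0, 0) to (5, 14) consists of 5 east steps and 14 north steps in some order, so it is determined by which 5 of the 19 steps are east. The count is C(19, 5) = 11628.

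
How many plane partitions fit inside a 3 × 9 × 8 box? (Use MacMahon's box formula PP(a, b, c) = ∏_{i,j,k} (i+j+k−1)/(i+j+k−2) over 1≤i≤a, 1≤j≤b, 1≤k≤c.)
PP(3, 9, 8) = 198520691512

Evaluate the triple product over i = 1..3, j = 1..9, k = 1..8. The factors are (2/1) · (3/2) · (4/3) · (5/4) · (6/5) · (7/6) · (8/7) · (9/8) · … (216 factors total). The numerators and denominators telescope so the product is an integer; carrying out the multiplication exactly gives PP(3, 9, 8) = 198520691512.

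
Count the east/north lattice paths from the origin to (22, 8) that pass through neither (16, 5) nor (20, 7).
Number of paths = 2395224

Inclusion–exclusion. Total paths: C(30, 22) = 5852925. Through P₁: C(21, 16)·C(9, 6) = 1709316. Through P₂: C(27, 20)·C(3, 2) = 2664090. Since P₁ is strictly southwest of P₂, a monotone path through both must visit P₁ then P₂; paths through both = C(21, 16)·C(6, 4)·C(3, 2) = 915705. Avoid both = 5852925 − 1709316 − 2664090 + 915705 = 2395224.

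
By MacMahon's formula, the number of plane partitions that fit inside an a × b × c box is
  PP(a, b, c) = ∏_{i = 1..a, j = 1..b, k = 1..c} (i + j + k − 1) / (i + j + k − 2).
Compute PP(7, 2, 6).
PP(7, 2, 6) = 736164

Evaluate the triple product over i = 1..7, j = 1..2, k = 1..6. The factors are (2/1) · (3/2) · (4/3) · (5/4) · (6/5) · (7/6) · (3/2) · (4/3) · … (84 factors total). The numerators and denominators telescope so the product is an integer; carrying out the multiplication exactly gives PP(7, 2, 6) = 736164.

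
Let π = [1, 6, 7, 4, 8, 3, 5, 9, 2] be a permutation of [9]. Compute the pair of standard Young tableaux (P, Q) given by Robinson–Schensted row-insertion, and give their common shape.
P = [1, 2, 5, 8, 9] / [3, 7] / [4] / [6];  Q = [1, 2, 3, 5, 8] / [4, 7] / [6] / [9];  common shape = (5, 2, 1, 1)

Row-insert the values π_1, π_2, … into P one at a time, bumping the leftmost entry strictly greater than the inserted value down to the next row. The recording tableau Q records, in position (i, j), the step at which that cell was added to P.
  Insert 1 (step 1): P = [1];  Q = [1]
  Insert 6 (step 2): P = [1, 6];  Q = [1, 2]
  Insert 7 (step 3): P = [1, 6, 7];  Q = [1, 2, 3]
  Insert 4 (step 4): P = [1, 4, 7] / [6];  Q = [1, 2, 3] / [4]
  Insert 8 (step 5): P = [1, 4, 7, 8] / [6];  Q = [1, 2, 3, 5] / [4]
  Insert 3 (step 6): P = [1, 3, 7, 8] / [4] / [6];  Q = [1, 2, 3, 5] / [4] / [6]
  Insert 5 (step 7): P = [1, 3, 5, 8] / [4, 7] / [6];  Q = [1, 2, 3, 5] / [4, 7] / [6]
  Insert 9 (step 8): P = [1, 3, 5, 8, 9] / [4, 7] / [6];  Q = [1, 2, 3, 5, 8] / [4, 7] / [6]
  Insert 2 (step 9): P = [1, 2, 5, 8, 9] / [3, 7] / [4] / [6];  Q = [1, 2, 3, 5, 8] / [4, 7] / [6] / [9]
Final shape: (5, 2, 1, 1).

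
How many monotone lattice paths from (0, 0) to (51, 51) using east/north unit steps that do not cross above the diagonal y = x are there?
C_51 = 7684785670514316385230816156

These NE paths below the diagonal are counted by the Catalan number C_n = (1/(n + 1)) · C(2n, n). For n = 51: C_51 = (1/52) · C(102, 51) = 399608854866744452032002440112/52 = 7684785670514316385230816156.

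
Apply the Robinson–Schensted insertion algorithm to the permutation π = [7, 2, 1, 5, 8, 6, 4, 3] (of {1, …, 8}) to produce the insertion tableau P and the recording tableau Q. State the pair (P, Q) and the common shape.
P = [1, 3, 6] / [2, 4] / [5, 8] / [7];  Q = [1, 4, 5] / [2, 6] / [3, 7] / [8];  common shape = (3, 2, 2, 1)

Row-insert the values π_1, π_2, … into P one at a time, bumping the leftmost entry strictly greater than the inserted value down to the next row. The recording tableau Q records, in position (i, j), the step at which that cell was added to P.
  Insert 7 (step 1): P = [7];  Q = [1]
  Insert 2 (step 2): P = [2] / [7];  Q = [1] / [2]
  Insert 1 (step 3): P = [1] / [2] / [7];  Q = [1] / [2] / [3]
  Insert 5 (step 4): P = [1, 5] / [2] / [7];  Q = [1, 4] / [2] / [3]
  Insert 8 (step 5): P = [1, 5, 8] / [2] / [7];  Q = [1, 4, 5] / [2] / [3]
  Insert 6 (step 6): P = [1, 5, 6] / [2, 8] / [7];  Q = [1, 4, 5] / [2, 6] / [3]
  Insert 4 (step 7): P = [1, 4, 6] / [2, 5] / [7, 8];  Q = [1, 4, 5] / [2, 6] / [3, 7]
  Insert 3 (step 8): P = [1, 3, 6] / [2, 4] / [5, 8] / [7];  Q = [1, 4, 5] / [2, 6] / [3, 7] / [8]
Final shape: (3, 2, 2, 1).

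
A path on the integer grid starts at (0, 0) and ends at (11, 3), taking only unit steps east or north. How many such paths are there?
Number of paths = 364

A monotone lattice path from (0, 0) to (11, 3) consists of 11 east steps and 3 north steps in some order, so it is determined by which 11 of the 14 steps are east. The count is C(14, 11) = 364.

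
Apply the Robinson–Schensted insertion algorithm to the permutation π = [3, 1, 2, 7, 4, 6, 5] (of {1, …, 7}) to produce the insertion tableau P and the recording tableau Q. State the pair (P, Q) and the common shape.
P = [1, 2, 4, 5] / [3, 6] / [7];  Q = [1, 3, 4, 6] / [2, 5] / [7];  common shape = (4, 2, 1)

Row-insert the values π_1, π_2, … into P one at a time, bumping the leftmost entry strictly greater than the inserted value down to the next row. The recording tableau Q records, in position (i, j), the step at which that cell was added to P.
  Insert 3 (step 1): P = [3];  Q = [1]
  Insert 1 (step 2): P = [1] / [3];  Q = [1] / [2]
  Insert 2 (step 3): P = [1, 2] / [3];  Q = [1, 3] / [2]
  Insert 7 (step 4): P = [1, 2, 7] / [3];  Q = [1, 3, 4] / [2]
  Insert 4 (step 5): P = [1, 2, 4] / [3, 7];  Q = [1, 3, 4] / [2, 5]
  Insert 6 (step 6): P = [1, 2, 4, 6] / [3, 7];  Q = [1, 3, 4, 6] / [2, 5]
  Insert 5 (step 7): P = [1, 2, 4, 5] / [3, 6] / [7];  Q = [1, 3, 4, 6] / [2, 5] / [7]
Final shape: (4, 2, 1).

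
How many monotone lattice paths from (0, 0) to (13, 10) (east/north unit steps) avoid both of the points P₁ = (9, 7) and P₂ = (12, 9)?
Number of paths = 384606

Inclusion–exclusion. Total paths: C(23, 13) = 1144066. Through P₁: C(16, 9)·C(7, 4) = 400400. Through P₂: C(21, 12)·C(2, 1) = 587860. Since P₁ is strictly southwest of P₂, a monotone path through both must visit P₁ then P₂; paths through both = C(16, 9)·C(5, 3)·C(2, 1) = 228800. Avoid both = 1144066 − 400400 − 587860 + 228800 = 384606.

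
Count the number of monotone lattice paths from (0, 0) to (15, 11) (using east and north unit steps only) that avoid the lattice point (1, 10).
Number of paths = 7725995

Total paths from (0, 0) to (15, 11): C(26, 15) = 7726160. Paths through (1, 10): (paths (0, 0) → (1, 10)) × (paths (1, 10) → (15, 11)) = C(11, 1) · C(15, 14) = 11 · 15 = 165. Avoidance count = 7726160 − 165 = 7725995.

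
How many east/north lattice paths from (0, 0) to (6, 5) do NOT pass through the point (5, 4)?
Number of paths = 210

Total paths from (0, 0) to (6, 5): C(11, 6) = 462. Paths through (5, 4): (paths (0, 0) → (5, 4)) × (paths (5, 4) → (6, 5)) = C(9, 5) · C(2, 1) = 126 · 2 = 252. Avoidance count = 462 − 252 = 210.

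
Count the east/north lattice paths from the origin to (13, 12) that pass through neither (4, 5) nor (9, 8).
Number of paths = 2551080

Inclusion–exclusion. Total paths: C(25, 13) = 5200300. Through P₁: C(9, 4)·C(16, 9) = 1441440. Through P₂: C(17, 9)·C(8, 4) = 1701700. Since P₁ is strictly southwest of P₂, a monotone path through both must visit P₁ then P₂; paths through both = C(9, 4)·C(8, 5)·C(8, 4) = 493920. Avoid both = 5200300 − 1441440 − 1701700 + 493920 = 2551080.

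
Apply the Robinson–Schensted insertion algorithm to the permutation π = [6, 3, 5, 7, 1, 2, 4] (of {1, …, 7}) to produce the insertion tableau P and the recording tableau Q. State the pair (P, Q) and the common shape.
P = [1, 2, 4] / [3, 5, 7] / [6];  Q = [1, 3, 4] / [2, 6, 7] / [5];  common shape = (3, 3, 1)

Row-insert the values π_1, π_2, … into P one at a time, bumping the leftmost entry strictly greater than the inserted value down to the next row. The recording tableau Q records, in position (i, j), the step at which that cell was added to P.
  Insert 6 (step 1): P = [6];  Q = [1]
  Insert 3 (step 2): P = [3] / [6];  Q = [1] / [2]
  Insert 5 (step 3): P = [3, 5] / [6];  Q = [1, 3] / [2]
  Insert 7 (step 4): P = [3, 5, 7] / [6];  Q = [1, 3, 4] / [2]
  Insert 1 (step 5): P = [1, 5, 7] / [3] / [6];  Q = [1, 3, 4] / [2] / [5]
  Insert 2 (step 6): P = [1, 2, 7] / [3, 5] / [6];  Q = [1, 3, 4] / [2, 6] / [5]
  Insert 4 (step 7): P = [1, 2, 4] / [3, 5, 7] / [6];  Q = [1, 3, 4] / [2, 6, 7] / [5]
Final shape: (3, 3, 1).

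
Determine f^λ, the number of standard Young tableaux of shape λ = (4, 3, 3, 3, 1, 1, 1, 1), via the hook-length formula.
# SYT of shape (4, 3, 3, 3, 1, 1, 1, 1) = 618800

Hook-length formula: f^λ = n! / Π hook(c), product over all cells c of the Young diagram. For λ = (4, 3, 3, 3, 1, 1, 1, 1), n = 17 boxes. Hook lengths by row (left-to-right, top-to-bottom): [11, 6, 5, 1]; [9, 4, 3]; [8, 3, 2]; [7, 2, 1]; [4]; [3]; [2]; [1]. Product of hooks = 574801920. So f^λ = 17! / 574801920 = 355687428096000 / 574801920 = 618800.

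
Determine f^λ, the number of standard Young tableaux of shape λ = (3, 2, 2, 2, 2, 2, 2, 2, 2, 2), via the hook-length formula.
# SYT of shape (3, 2, 2, 2, 2, 2, 2, 2, 2, 2) = 293930

Hook-length formula: f^λ = n! / Π hook(c), product over all cells c of the Young diagram. For λ = (3, 2, 2, 2, 2, 2, 2, 2, 2, 2), n = 21 boxes. Hook lengths by row (left-to-right, top-to-bottom): [12, 11, 1]; [10, 9]; [9, 8]; [8, 7]; [7, 6]; [6, 5]; [5, 4]; [4, 3]; [3, 2]; [2, 1]. Product of hooks = 173820100608000. So f^λ = 21! / 173820100608000 = 51090942171709440000 / 173820100608000 = 293930.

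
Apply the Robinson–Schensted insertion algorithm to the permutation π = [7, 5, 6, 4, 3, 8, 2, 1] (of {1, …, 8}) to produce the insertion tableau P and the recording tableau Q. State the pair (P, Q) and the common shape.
P = [1, 6, 8] / [2] / [3] / [4] / [5] / [7];  Q = [1, 3, 6] / [2] / [4] / [5] / [7] / [8];  common shape = (3, 1, 1, 1, 1, 1)

Row-insert the values π_1, π_2, … into P one at a time, bumping the leftmost entry strictly greater than the inserted value down to the next row. The recording tableau Q records, in position (i, j), the step at which that cell was added to P.
  Insert 7 (step 1): P = [7];  Q = [1]
  Insert 5 (step 2): P = [5] / [7];  Q = [1] / [2]
  Insert 6 (step 3): P = [5, 6] / [7];  Q = [1, 3] / [2]
  Insert 4 (step 4): P = [4, 6] / [5] / [7];  Q = [1, 3] / [2] / [4]
  Insert 3 (step 5): P = [3, 6] / [4] / [5] / [7];  Q = [1, 3] / [2] / [4] / [5]
  Insert 8 (step 6): P = [3, 6, 8] / [4] / [5] / [7];  Q = [1, 3, 6] / [2] / [4] / [5]
  Insert 2 (step 7): P = [2, 6, 8] / [3] / [4] / [5] / [7];  Q = [1, 3, 6] / [2] / [4] / [5] / [7]
  Insert 1 (step 8): P = [1, 6, 8] / [2] / [3] / [4] / [5] / [7];  Q = [1, 3, 6] / [2] / [4] / [5] / [7] / [8]
Final shape: (3, 1, 1, 1, 1, 1).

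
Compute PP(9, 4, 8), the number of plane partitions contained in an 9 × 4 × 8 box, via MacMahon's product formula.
PP(9, 4, 8) = 151561524301616

Evaluate the triple product over i = 1..9, j = 1..4, k = 1..8. The factors are (2/1) · (3/2) · (4/3) · (5/4) · (6/5) · (7/6) · (8/7) · (9/8) · … (288 factors total). The numerators and denominators telescope so the product is an integer; carrying out the multiplication exactly gives PP(9, 4, 8) = 151561524301616.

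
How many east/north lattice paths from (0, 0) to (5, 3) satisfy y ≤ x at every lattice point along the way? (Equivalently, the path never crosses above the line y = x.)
Number of paths = 28

By the reflection principle (André's argument), the number of monotone paths to (5, 3) with n ≤ m that never go above y = x is C(8, 5) − C(8, 6) = 56 − 28 = 28.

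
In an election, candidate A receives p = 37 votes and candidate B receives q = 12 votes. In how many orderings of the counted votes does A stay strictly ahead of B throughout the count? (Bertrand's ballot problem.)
Strict-lead orderings = 47073334100

Total orderings of the 49 votes with 37 for A: C(49, 37) = 92263734836. By the Bertrand ballot formula (Cycle Lemma / reflection principle), the number of orderings in which A is strictly ahead of B throughout is (p − q)/(p + q) · C(p + q, p) = (37 − 12)/(37 + 12) · 92263734836 = 47073334100.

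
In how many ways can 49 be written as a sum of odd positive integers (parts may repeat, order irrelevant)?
p_odd(49) = 3264

Enumerate partitions using only odd parts via the recurrence o(n, m) = o(n, m−2) + o(n−m, m) over odd m, starting from the largest odd part ≤ n. This gives p_odd(49) = 3264. (Euler's theorem: equals the count of distinct-part partitions.)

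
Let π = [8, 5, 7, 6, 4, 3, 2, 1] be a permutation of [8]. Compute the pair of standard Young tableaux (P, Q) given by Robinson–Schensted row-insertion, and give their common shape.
P = [1, 6] / [2] / [3] / [4] / [5] / [7] / [8];  Q = [1, 3] / [2] / [4] / [5] / [6] / [7] / [8];  common shape = (2, 1, 1, 1, 1, 1, 1)

Row-insert the values π_1, π_2, … into P one at a time, bumping the leftmost entry strictly greater than the inserted value down to the next row. The recording tableau Q records, in position (i, j), the step at which that cell was added to P.
  Insert 8 (step 1): P = [8];  Q = [1]
  Insert 5 (step 2): P = [5] / [8];  Q = [1] / [2]
  Insert 7 (step 3): P = [5, 7] / [8];  Q = [1, 3] / [2]
  Insert 6 (step 4): P = [5, 6] / [7] / [8];  Q = [1, 3] / [2] / [4]
  Insert 4 (step 5): P = [4, 6] / [5] / [7] / [8];  Q = [1, 3] / [2] / [4] / [5]
  Insert 3 (step 6): P = [3, 6] / [4] / [5] / [7] / [8];  Q = [1, 3] / [2] / [4] / [5] / [6]
  Insert 2 (step 7): P = [2, 6] / [3] / [4] / [5] / [7] / [8];  Q = [1, 3] / [2] / [4] / [5] / [6] / [7]
  Insert 1 (step 8): P = [1, 6] / [2] / [3] / [4] / [5] / [7] / [8];  Q = [1, 3] / [2] / [4] / [5] / [6] / [7] / [8]
Final shape: (2, 1, 1, 1, 1, 1, 1).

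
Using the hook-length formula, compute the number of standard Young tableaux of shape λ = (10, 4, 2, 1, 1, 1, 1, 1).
# SYT of shape (10, 4, 2, 1, 1, 1, 1, 1) = 78427440

Hook-length formula: f^λ = n! / Π hook(c), product over all cells c of the Young diagram. For λ = (10, 4, 2, 1, 1, 1, 1, 1), n = 21 boxes. Hook lengths by row (left-to-right, top-to-bottom): [17, 11, 9, 8, 6, 5, 4, 3, 2, 1]; [10, 4, 2, 1]; [7, 1]; [5]; [4]; [3]; [2]; [1]. Product of hooks = 651442176000. So f^λ = 21! / 651442176000 = 51090942171709440000 / 651442176000 = 78427440.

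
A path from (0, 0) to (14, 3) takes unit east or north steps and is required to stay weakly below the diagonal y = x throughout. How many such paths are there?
Number of paths = 544

By the reflection principle (André's argument), the number of monotone paths to (14, 3) with n ≤ m that never go above y = x is C(17, 14) − C(17, 15) = 680 − 136 = 544.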